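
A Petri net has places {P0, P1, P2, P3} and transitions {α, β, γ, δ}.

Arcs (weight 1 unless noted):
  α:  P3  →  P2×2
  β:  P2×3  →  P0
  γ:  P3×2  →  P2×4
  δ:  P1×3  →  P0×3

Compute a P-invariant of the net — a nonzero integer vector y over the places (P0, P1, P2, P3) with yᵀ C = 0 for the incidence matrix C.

y = (P0:3, P1:3, P2:1, P3:2)

Incidence matrix C (rows=places, cols=transitions):
        α    β    γ    δ
   P0   0    1    0    3
   P1   0    0    0   -3
   P2   2   -3    4    0
   P3  -1    0   -2    0

Candidate y = [3, 3, 1, 2]; check y·C column-wise:
  col α: 3·0 + 3·0 + 1·2 + 2·-1 = 0
  col β: 3·1 + 3·0 + 1·-3 + 2·0 = 0
  col γ: 3·0 + 3·0 + 1·4 + 2·-2 = 0
  col δ: 3·3 + 3·-3 + 1·0 + 2·0 = 0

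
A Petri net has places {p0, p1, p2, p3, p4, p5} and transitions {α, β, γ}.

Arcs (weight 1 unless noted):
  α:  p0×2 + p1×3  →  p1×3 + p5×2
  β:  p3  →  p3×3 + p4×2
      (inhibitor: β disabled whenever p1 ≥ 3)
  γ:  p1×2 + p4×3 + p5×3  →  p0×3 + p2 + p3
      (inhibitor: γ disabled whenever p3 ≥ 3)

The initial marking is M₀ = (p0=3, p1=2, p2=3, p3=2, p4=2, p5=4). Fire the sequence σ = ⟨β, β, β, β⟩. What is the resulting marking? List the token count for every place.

(p0=3, p1=2, p2=3, p3=10, p4=10, p5=4)

step 1: fire β:  (p0=3, p1=2, p2=3, p3=2, p4=2, p5=4) → (p0=3, p1=2, p2=3, p3=4, p4=4, p5=4)
step 2: fire β:  (p0=3, p1=2, p2=3, p3=4, p4=4, p5=4) → (p0=3, p1=2, p2=3, p3=6, p4=6, p5=4)
step 3: fire β:  (p0=3, p1=2, p2=3, p3=6, p4=6, p5=4) → (p0=3, p1=2, p2=3, p3=8, p4=8, p5=4)
step 4: fire β:  (p0=3, p1=2, p2=3, p3=8, p4=8, p5=4) → (p0=3, p1=2, p2=3, p3=10, p4=10, p5=4)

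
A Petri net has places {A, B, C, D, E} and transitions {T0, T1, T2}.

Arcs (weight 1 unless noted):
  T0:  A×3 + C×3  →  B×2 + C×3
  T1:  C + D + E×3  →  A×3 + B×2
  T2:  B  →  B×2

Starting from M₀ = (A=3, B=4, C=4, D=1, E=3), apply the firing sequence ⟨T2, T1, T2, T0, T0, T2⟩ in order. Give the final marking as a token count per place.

(A=0, B=13, C=3, D=0, E=0)

step 1: fire T2:  (A=3, B=4, C=4, D=1, E=3) → (A=3, B=5, C=4, D=1, E=3)
step 2: fire T1:  (A=3, B=5, C=4, D=1, E=3) → (A=6, B=7, C=3, D=0, E=0)
step 3: fire T2:  (A=6, B=7, C=3, D=0, E=0) → (A=6, B=8, C=3, D=0, E=0)
step 4: fire T0:  (A=6, B=8, C=3, D=0, E=0) → (A=3, B=10, C=3, D=0, E=0)
step 5: fire T0:  (A=3, B=10, C=3, D=0, E=0) → (A=0, B=12, C=3, D=0, E=0)
step 6: fire T2:  (A=0, B=12, C=3, D=0, E=0) → (A=0, B=13, C=3, D=0, E=0)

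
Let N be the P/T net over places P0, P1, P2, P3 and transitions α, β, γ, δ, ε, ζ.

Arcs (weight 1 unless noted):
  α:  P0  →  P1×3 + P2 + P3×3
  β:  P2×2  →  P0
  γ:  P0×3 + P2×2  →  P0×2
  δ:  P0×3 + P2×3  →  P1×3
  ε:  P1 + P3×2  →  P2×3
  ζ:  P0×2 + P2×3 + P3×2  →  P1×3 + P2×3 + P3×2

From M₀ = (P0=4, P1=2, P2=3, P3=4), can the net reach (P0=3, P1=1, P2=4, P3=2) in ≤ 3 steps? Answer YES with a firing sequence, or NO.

step 1: fire γ:  (P0=4, P1=2, P2=3, P3=4) → (P0=3, P1=2, P2=1, P3=4)
step 2: fire ε:  (P0=3, P1=2, P2=1, P3=4) → (P0=3, P1=1, P2=4, P3=2)

YES — reachable via ⟨γ, ε⟩ (2 firings)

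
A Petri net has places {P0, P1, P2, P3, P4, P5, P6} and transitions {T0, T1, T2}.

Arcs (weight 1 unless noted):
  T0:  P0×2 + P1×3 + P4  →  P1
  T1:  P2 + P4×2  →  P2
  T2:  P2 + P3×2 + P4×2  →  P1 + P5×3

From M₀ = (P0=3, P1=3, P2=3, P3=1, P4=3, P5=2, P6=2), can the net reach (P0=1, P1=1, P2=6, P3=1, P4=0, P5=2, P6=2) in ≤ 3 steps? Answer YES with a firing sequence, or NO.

depth 0: 1 marking
depth 1: 3 markings reached so far
depth 2: 4 markings reached so far
depth 3: 4 markings reached so far
(frontier empty at depth 3; search complete)
target is not among the 4 markings reachable within 3 steps

NO — not reachable within 3 firings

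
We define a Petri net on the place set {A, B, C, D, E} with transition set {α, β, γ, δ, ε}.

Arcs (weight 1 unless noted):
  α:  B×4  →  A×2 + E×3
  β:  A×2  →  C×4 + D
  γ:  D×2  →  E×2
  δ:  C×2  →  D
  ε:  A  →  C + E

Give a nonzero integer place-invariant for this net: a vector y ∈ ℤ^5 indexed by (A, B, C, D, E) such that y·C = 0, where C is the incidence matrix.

Incidence matrix C (rows=places, cols=transitions):
        α    β    γ    δ    ε
    A   2   -2    0    0   -1
    B  -4    0    0    0    0
    C   0    4    0   -2    1
    D   0    1   -2    1    0
    E   3    0    2    0    1

Candidate y = [3, 3, 1, 2, 2]; check y·C column-wise:
  col α: 3·2 + 3·-4 + 1·0 + 2·0 + 2·3 = 0
  col β: 3·-2 + 3·0 + 1·4 + 2·1 + 2·0 = 0
  col γ: 3·0 + 3·0 + 1·0 + 2·-2 + 2·2 = 0
  col δ: 3·0 + 3·0 + 1·-2 + 2·1 + 2·0 = 0
  col ε: 3·-1 + 3·0 + 1·1 + 2·0 + 2·1 = 0

y = (A:3, B:3, C:1, D:2, E:2)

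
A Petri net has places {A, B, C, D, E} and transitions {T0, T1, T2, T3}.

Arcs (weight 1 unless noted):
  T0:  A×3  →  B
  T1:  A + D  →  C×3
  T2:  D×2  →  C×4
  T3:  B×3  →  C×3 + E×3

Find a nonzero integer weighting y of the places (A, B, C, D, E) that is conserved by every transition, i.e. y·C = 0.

Incidence matrix C (rows=places, cols=transitions):
       T0   T1   T2   T3
    A  -3   -1    0    0
    B   1    0    0   -3
    C   0    3    4    3
    D   0   -1   -2    0
    E   0    0    0    3

Candidate y = [1, 3, 1, 2, 2]; check y·C column-wise:
  col T0: 1·-3 + 3·1 + 1·0 + 2·0 + 2·0 = 0
  col T1: 1·-1 + 3·0 + 1·3 + 2·-1 + 2·0 = 0
  col T2: 1·0 + 3·0 + 1·4 + 2·-2 + 2·0 = 0
  col T3: 1·0 + 3·-3 + 1·3 + 2·0 + 2·3 = 0

y = (A:1, B:3, C:1, D:2, E:2)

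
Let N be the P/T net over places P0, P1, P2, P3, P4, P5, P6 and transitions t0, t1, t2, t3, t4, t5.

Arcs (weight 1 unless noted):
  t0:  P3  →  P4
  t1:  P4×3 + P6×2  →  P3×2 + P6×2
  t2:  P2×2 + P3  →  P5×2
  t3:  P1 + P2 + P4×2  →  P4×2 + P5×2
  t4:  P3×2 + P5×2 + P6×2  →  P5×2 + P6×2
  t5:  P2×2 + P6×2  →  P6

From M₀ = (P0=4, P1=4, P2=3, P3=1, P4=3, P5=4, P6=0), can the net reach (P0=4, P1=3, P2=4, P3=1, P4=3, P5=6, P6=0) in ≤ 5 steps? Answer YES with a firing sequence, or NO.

NO — not reachable within 5 firings

depth 0: 1 marking
depth 1: 4 markings reached so far
depth 2: 7 markings reached so far
depth 3: 9 markings reached so far
depth 4: 10 markings reached so far
depth 5: 10 markings reached so far
(frontier empty at depth 5; search complete)
target is not among the 10 markings reachable within 5 steps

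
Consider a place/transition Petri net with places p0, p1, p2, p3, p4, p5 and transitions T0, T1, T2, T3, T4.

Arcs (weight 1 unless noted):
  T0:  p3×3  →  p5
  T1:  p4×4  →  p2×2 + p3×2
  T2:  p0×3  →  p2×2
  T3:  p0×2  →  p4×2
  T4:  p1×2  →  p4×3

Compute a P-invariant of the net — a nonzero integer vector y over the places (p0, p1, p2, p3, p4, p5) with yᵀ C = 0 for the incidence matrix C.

y = (p0:2, p1:3, p2:3, p3:1, p4:2, p5:3)

Incidence matrix C (rows=places, cols=transitions):
       T0   T1   T2   T3   T4
   p0   0    0   -3   -2    0
   p1   0    0    0    0   -2
   p2   0    2    2    0    0
   p3  -3    2    0    0    0
   p4   0   -4    0    2    3
   p5   1    0    0    0    0

Candidate y = [2, 3, 3, 1, 2, 3]; check y·C column-wise:
  col T0: 2·0 + 3·0 + 3·0 + 1·-3 + 2·0 + 3·1 = 0
  col T1: 2·0 + 3·0 + 3·2 + 1·2 + 2·-4 + 3·0 = 0
  col T2: 2·-3 + 3·0 + 3·2 + 1·0 + 2·0 + 3·0 = 0
  col T3: 2·-2 + 3·0 + 3·0 + 1·0 + 2·2 + 3·0 = 0
  col T4: 2·0 + 3·-2 + 3·0 + 1·0 + 2·3 + 3·0 = 0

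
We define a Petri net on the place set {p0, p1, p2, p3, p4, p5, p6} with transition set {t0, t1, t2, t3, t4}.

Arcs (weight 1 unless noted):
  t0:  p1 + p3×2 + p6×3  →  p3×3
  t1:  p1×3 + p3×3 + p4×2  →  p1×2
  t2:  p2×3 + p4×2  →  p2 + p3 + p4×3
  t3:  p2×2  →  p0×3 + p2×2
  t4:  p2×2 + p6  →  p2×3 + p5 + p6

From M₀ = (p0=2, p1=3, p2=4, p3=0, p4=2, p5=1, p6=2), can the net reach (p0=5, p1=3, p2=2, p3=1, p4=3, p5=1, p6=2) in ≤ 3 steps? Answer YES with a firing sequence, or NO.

step 1: fire t2:  (p0=2, p1=3, p2=4, p3=0, p4=2, p5=1, p6=2) → (p0=2, p1=3, p2=2, p3=1, p4=3, p5=1, p6=2)
step 2: fire t3:  (p0=2, p1=3, p2=2, p3=1, p4=3, p5=1, p6=2) → (p0=5, p1=3, p2=2, p3=1, p4=3, p5=1, p6=2)

YES — reachable via ⟨t2, t3⟩ (2 firings)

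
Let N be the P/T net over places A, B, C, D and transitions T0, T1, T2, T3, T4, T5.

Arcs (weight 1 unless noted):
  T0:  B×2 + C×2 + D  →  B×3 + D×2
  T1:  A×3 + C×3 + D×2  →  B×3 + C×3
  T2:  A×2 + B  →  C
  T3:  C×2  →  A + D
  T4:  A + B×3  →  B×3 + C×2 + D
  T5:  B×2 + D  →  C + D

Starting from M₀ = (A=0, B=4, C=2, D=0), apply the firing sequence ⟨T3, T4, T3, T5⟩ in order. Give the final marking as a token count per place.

(A=1, B=2, C=1, D=3)

step 1: fire T3:  (A=0, B=4, C=2, D=0) → (A=1, B=4, C=0, D=1)
step 2: fire T4:  (A=1, B=4, C=0, D=1) → (A=0, B=4, C=2, D=2)
step 3: fire T3:  (A=0, B=4, C=2, D=2) → (A=1, B=4, C=0, D=3)
step 4: fire T5:  (A=1, B=4, C=0, D=3) → (A=1, B=2, C=1, D=3)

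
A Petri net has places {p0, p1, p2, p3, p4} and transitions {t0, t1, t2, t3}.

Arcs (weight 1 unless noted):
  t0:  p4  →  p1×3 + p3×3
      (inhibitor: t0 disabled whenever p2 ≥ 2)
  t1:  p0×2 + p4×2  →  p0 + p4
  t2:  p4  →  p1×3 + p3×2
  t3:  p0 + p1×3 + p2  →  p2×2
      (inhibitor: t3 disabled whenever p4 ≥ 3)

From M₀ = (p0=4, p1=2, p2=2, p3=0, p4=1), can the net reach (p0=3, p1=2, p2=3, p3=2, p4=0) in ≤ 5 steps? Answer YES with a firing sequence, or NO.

YES — reachable via ⟨t2, t3⟩ (2 firings)

step 1: fire t2:  (p0=4, p1=2, p2=2, p3=0, p4=1) → (p0=4, p1=5, p2=2, p3=2, p4=0)
step 2: fire t3:  (p0=4, p1=5, p2=2, p3=2, p4=0) → (p0=3, p1=2, p2=3, p3=2, p4=0)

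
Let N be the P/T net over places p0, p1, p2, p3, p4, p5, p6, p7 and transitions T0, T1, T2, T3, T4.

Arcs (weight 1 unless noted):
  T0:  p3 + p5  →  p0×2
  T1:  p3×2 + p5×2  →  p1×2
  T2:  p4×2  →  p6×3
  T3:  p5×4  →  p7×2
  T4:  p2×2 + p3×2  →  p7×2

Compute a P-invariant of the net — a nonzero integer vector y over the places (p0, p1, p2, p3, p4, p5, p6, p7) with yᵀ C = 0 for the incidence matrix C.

Incidence matrix C (rows=places, cols=transitions):
       T0   T1   T2   T3   T4
   p0   2    0    0    0    0
   p1   0    2    0    0    0
   p2   0    0    0    0   -2
   p3  -1   -2    0    0   -2
   p4   0    0   -2    0    0
   p5  -1   -2    0   -4    0
   p6   0    0    3    0    0
   p7   0    0    0    2    2

Candidate y = [1, 2, -2, 2, 0, 0, 0, 0]; check y·C column-wise:
  col T0: 1·2 + 2·0 + -2·0 + 2·-1 + 0·-1 = 0
  col T1: 1·0 + 2·2 + -2·0 + 2·-2 + 0·-2 = 0
  col T2: 1·0 + 2·0 + -2·0 + 2·0 + 0·-2 + 0·3 = 0
  col T3: 1·0 + 2·0 + -2·0 + 2·0 + 0·-4 + 0·2 = 0
  col T4: 1·0 + 2·0 + -2·-2 + 2·-2 + 0·2 = 0

y = (p0:1, p1:2, p2:-2, p3:2, p4:0, p5:0, p6:0, p7:0)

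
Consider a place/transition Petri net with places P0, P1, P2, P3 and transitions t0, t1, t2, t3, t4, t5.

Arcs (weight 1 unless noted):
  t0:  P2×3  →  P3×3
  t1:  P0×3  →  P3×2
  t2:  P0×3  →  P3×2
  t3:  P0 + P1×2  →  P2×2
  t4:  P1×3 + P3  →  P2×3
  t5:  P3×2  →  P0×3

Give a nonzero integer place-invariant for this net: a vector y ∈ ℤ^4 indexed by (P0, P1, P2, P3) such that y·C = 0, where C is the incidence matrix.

y = (P0:2, P1:2, P2:3, P3:3)

Incidence matrix C (rows=places, cols=transitions):
       t0   t1   t2   t3   t4   t5
   P0   0   -3   -3   -1    0    3
   P1   0    0    0   -2   -3    0
   P2  -3    0    0    2    3    0
   P3   3    2    2    0   -1   -2

Candidate y = [2, 2, 3, 3]; check y·C column-wise:
  col t0: 2·0 + 2·0 + 3·-3 + 3·3 = 0
  col t1: 2·-3 + 2·0 + 3·0 + 3·2 = 0
  col t2: 2·-3 + 2·0 + 3·0 + 3·2 = 0
  col t3: 2·-1 + 2·-2 + 3·2 + 3·0 = 0
  col t4: 2·0 + 2·-3 + 3·3 + 3·-1 = 0
  col t5: 2·3 + 2·0 + 3·0 + 3·-2 = 0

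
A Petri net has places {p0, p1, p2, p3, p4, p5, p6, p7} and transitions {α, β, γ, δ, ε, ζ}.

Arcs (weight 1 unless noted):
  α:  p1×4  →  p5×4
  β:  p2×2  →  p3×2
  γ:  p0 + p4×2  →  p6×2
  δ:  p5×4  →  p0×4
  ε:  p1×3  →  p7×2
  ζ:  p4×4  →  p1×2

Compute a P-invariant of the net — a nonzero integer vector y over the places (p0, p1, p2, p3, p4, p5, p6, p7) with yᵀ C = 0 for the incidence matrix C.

Incidence matrix C (rows=places, cols=transitions):
        α    β    γ    δ    ε    ζ
   p0   0    0   -1    4    0    0
   p1  -4    0    0    0   -3    2
   p2   0   -2    0    0    0    0
   p3   0    2    0    0    0    0
   p4   0    0   -2    0    0   -4
   p5   4    0    0   -4    0    0
   p6   0    0    2    0    0    0
   p7   0    0    0    0    2    0

Candidate y = [0, 0, 1, 1, 0, 0, 0, 0]; check y·C column-wise:
  col α: 0·-4 + 1·0 + 1·0 + 0·4 = 0
  col β: 1·-2 + 1·2 = 0
  col γ: 0·-1 + 1·0 + 1·0 + 0·-2 + 0·2 = 0
  col δ: 0·4 + 1·0 + 1·0 + 0·-4 = 0
  col ε: 0·-3 + 1·0 + 1·0 + 0·2 = 0
  col ζ: 0·2 + 1·0 + 1·0 + 0·-4 = 0

y = (p0:0, p1:0, p2:1, p3:1, p4:0, p5:0, p6:0, p7:0)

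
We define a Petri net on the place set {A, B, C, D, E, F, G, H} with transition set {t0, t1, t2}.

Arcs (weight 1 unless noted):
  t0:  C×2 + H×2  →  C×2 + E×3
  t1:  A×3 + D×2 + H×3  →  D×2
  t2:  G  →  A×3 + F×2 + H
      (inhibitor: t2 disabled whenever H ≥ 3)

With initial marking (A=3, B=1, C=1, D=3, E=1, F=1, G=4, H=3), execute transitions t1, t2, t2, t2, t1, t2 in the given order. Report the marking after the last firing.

(A=9, B=1, C=1, D=3, E=1, F=9, G=0, H=1)

step 1: fire t1:  (A=3, B=1, C=1, D=3, E=1, F=1, G=4, H=3) → (A=0, B=1, C=1, D=3, E=1, F=1, G=4, H=0)
step 2: fire t2:  (A=0, B=1, C=1, D=3, E=1, F=1, G=4, H=0) → (A=3, B=1, C=1, D=3, E=1, F=3, G=3, H=1)
step 3: fire t2:  (A=3, B=1, C=1, D=3, E=1, F=3, G=3, H=1) → (A=6, B=1, C=1, D=3, E=1, F=5, G=2, H=2)
step 4: fire t2:  (A=6, B=1, C=1, D=3, E=1, F=5, G=2, H=2) → (A=9, B=1, C=1, D=3, E=1, F=7, G=1, H=3)
step 5: fire t1:  (A=9, B=1, C=1, D=3, E=1, F=7, G=1, H=3) → (A=6, B=1, C=1, D=3, E=1, F=7, G=1, H=0)
step 6: fire t2:  (A=6, B=1, C=1, D=3, E=1, F=7, G=1, H=0) → (A=9, B=1, C=1, D=3, E=1, F=9, G=0, H=1)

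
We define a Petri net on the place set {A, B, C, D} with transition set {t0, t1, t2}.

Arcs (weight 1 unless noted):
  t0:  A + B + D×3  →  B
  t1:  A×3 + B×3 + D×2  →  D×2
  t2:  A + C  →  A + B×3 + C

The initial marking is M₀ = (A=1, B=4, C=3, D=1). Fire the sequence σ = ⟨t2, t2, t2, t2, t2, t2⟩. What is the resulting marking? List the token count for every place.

step 1: fire t2:  (A=1, B=4, C=3, D=1) → (A=1, B=7, C=3, D=1)
step 2: fire t2:  (A=1, B=7, C=3, D=1) → (A=1, B=10, C=3, D=1)
step 3: fire t2:  (A=1, B=10, C=3, D=1) → (A=1, B=13, C=3, D=1)
step 4: fire t2:  (A=1, B=13, C=3, D=1) → (A=1, B=16, C=3, D=1)
step 5: fire t2:  (A=1, B=16, C=3, D=1) → (A=1, B=19, C=3, D=1)
step 6: fire t2:  (A=1, B=19, C=3, D=1) → (A=1, B=22, C=3, D=1)

(A=1, B=22, C=3, D=1)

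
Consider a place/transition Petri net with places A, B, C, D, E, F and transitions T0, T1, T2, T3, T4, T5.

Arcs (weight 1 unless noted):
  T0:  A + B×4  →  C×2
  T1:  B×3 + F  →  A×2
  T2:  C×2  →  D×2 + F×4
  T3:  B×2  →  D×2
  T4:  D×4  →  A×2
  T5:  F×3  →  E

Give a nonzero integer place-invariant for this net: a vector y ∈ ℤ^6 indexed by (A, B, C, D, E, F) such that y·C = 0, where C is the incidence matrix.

Incidence matrix C (rows=places, cols=transitions):
       T0   T1   T2   T3   T4   T5
    A  -1    2    0    0    2    0
    B  -4   -3    0   -2    0    0
    C   2    0   -2    0    0    0
    D   0    0    2    2   -4    0
    E   0    0    0    0    0    1
    F   0   -1    4    0    0   -3

Candidate y = [2, 1, 3, 1, 3, 1]; check y·C column-wise:
  col T0: 2·-1 + 1·-4 + 3·2 + 1·0 + 3·0 + 1·0 = 0
  col T1: 2·2 + 1·-3 + 3·0 + 1·0 + 3·0 + 1·-1 = 0
  col T2: 2·0 + 1·0 + 3·-2 + 1·2 + 3·0 + 1·4 = 0
  col T3: 2·0 + 1·-2 + 3·0 + 1·2 + 3·0 + 1·0 = 0
  col T4: 2·2 + 1·0 + 3·0 + 1·-4 + 3·0 + 1·0 = 0
  col T5: 2·0 + 1·0 + 3·0 + 1·0 + 3·1 + 1·-3 = 0

y = (A:2, B:1, C:3, D:1, E:3, F:1)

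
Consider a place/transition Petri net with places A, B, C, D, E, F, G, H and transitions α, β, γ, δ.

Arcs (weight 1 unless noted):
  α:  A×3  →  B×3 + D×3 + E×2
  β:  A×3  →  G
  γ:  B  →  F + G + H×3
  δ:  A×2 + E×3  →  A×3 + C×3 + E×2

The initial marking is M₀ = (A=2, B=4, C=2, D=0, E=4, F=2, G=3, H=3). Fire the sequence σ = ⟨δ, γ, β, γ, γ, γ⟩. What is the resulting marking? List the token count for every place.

(A=0, B=0, C=5, D=0, E=3, F=6, G=8, H=15)

step 1: fire δ:  (A=2, B=4, C=2, D=0, E=4, F=2, G=3, H=3) → (A=3, B=4, C=5, D=0, E=3, F=2, G=3, H=3)
step 2: fire γ:  (A=3, B=4, C=5, D=0, E=3, F=2, G=3, H=3) → (A=3, B=3, C=5, D=0, E=3, F=3, G=4, H=6)
step 3: fire β:  (A=3, B=3, C=5, D=0, E=3, F=3, G=4, H=6) → (A=0, B=3, C=5, D=0, E=3, F=3, G=5, H=6)
step 4: fire γ:  (A=0, B=3, C=5, D=0, E=3, F=3, G=5, H=6) → (A=0, B=2, C=5, D=0, E=3, F=4, G=6, H=9)
step 5: fire γ:  (A=0, B=2, C=5, D=0, E=3, F=4, G=6, H=9) → (A=0, B=1, C=5, D=0, E=3, F=5, G=7, H=12)
step 6: fire γ:  (A=0, B=1, C=5, D=0, E=3, F=5, G=7, H=12) → (A=0, B=0, C=5, D=0, E=3, F=6, G=8, H=15)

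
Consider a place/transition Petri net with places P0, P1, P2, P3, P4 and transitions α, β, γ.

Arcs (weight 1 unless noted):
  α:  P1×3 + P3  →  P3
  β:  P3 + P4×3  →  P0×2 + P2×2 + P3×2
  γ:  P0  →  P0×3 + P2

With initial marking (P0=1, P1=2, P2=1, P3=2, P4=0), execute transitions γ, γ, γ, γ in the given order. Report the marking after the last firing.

step 1: fire γ:  (P0=1, P1=2, P2=1, P3=2, P4=0) → (P0=3, P1=2, P2=2, P3=2, P4=0)
step 2: fire γ:  (P0=3, P1=2, P2=2, P3=2, P4=0) → (P0=5, P1=2, P2=3, P3=2, P4=0)
step 3: fire γ:  (P0=5, P1=2, P2=3, P3=2, P4=0) → (P0=7, P1=2, P2=4, P3=2, P4=0)
step 4: fire γ:  (P0=7, P1=2, P2=4, P3=2, P4=0) → (P0=9, P1=2, P2=5, P3=2, P4=0)

(P0=9, P1=2, P2=5, P3=2, P4=0)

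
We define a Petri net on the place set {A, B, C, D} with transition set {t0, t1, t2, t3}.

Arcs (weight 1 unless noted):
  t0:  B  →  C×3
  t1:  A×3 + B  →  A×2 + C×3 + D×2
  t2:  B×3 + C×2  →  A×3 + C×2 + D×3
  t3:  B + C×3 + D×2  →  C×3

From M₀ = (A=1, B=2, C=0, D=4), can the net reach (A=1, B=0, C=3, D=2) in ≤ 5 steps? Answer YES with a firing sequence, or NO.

YES — reachable via ⟨t0, t3⟩ (2 firings)

step 1: fire t0:  (A=1, B=2, C=0, D=4) → (A=1, B=1, C=3, D=4)
step 2: fire t3:  (A=1, B=1, C=3, D=4) → (A=1, B=0, C=3, D=2)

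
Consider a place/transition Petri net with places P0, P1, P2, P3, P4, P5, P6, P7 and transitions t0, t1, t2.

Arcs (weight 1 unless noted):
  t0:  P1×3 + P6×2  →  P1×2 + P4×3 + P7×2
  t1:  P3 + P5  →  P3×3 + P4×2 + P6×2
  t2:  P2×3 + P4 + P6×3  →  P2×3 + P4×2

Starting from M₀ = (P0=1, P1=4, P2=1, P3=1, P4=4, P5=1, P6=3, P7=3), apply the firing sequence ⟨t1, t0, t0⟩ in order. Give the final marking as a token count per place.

(P0=1, P1=2, P2=1, P3=3, P4=12, P5=0, P6=1, P7=7)

step 1: fire t1:  (P0=1, P1=4, P2=1, P3=1, P4=4, P5=1, P6=3, P7=3) → (P0=1, P1=4, P2=1, P3=3, P4=6, P5=0, P6=5, P7=3)
step 2: fire t0:  (P0=1, P1=4, P2=1, P3=3, P4=6, P5=0, P6=5, P7=3) → (P0=1, P1=3, P2=1, P3=3, P4=9, P5=0, P6=3, P7=5)
step 3: fire t0:  (P0=1, P1=3, P2=1, P3=3, P4=9, P5=0, P6=3, P7=5) → (P0=1, P1=2, P2=1, P3=3, P4=12, P5=0, P6=1, P7=7)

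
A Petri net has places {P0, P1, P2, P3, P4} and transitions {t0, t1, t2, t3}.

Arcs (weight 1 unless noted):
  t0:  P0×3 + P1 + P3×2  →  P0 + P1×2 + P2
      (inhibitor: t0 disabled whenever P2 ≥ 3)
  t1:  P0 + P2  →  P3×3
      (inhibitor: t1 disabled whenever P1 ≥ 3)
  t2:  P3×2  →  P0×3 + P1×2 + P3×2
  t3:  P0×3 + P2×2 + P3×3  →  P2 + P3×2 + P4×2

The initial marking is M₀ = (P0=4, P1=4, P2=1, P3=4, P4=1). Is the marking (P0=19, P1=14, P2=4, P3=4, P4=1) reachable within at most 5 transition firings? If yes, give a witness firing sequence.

NO — not reachable within 5 firings

depth 0: 1 marking
depth 1: 3 markings reached so far
depth 2: 5 markings reached so far
depth 3: 8 markings reached so far
depth 4: 11 markings reached so far
depth 5: 14 markings reached so far
target is not among the 14 markings reachable within 5 steps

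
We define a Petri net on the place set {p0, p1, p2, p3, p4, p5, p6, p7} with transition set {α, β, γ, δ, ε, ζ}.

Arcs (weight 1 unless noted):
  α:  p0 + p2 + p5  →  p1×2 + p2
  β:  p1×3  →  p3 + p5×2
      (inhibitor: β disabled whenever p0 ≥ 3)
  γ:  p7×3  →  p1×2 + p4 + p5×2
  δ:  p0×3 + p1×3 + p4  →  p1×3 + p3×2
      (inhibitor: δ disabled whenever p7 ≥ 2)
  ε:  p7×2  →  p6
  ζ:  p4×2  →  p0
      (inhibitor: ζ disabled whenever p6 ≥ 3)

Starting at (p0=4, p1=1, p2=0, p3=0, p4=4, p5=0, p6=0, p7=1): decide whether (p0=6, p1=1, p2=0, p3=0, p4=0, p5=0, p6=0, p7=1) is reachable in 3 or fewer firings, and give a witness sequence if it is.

YES — reachable via ⟨ζ, ζ⟩ (2 firings)

step 1: fire ζ:  (p0=4, p1=1, p2=0, p3=0, p4=4, p5=0, p6=0, p7=1) → (p0=5, p1=1, p2=0, p3=0, p4=2, p5=0, p6=0, p7=1)
step 2: fire ζ:  (p0=5, p1=1, p2=0, p3=0, p4=2, p5=0, p6=0, p7=1) → (p0=6, p1=1, p2=0, p3=0, p4=0, p5=0, p6=0, p7=1)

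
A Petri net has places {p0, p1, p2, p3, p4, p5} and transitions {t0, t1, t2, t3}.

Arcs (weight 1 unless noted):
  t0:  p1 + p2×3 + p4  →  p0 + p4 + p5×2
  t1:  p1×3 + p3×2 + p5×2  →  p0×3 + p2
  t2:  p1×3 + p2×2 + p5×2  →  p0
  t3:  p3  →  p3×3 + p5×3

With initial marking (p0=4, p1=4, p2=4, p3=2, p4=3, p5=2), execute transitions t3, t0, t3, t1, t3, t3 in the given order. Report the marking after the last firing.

step 1: fire t3:  (p0=4, p1=4, p2=4, p3=2, p4=3, p5=2) → (p0=4, p1=4, p2=4, p3=4, p4=3, p5=5)
step 2: fire t0:  (p0=4, p1=4, p2=4, p3=4, p4=3, p5=5) → (p0=5, p1=3, p2=1, p3=4, p4=3, p5=7)
step 3: fire t3:  (p0=5, p1=3, p2=1, p3=4, p4=3, p5=7) → (p0=5, p1=3, p2=1, p3=6, p4=3, p5=10)
step 4: fire t1:  (p0=5, p1=3, p2=1, p3=6, p4=3, p5=10) → (p0=8, p1=0, p2=2, p3=4, p4=3, p5=8)
step 5: fire t3:  (p0=8, p1=0, p2=2, p3=4, p4=3, p5=8) → (p0=8, p1=0, p2=2, p3=6, p4=3, p5=11)
step 6: fire t3:  (p0=8, p1=0, p2=2, p3=6, p4=3, p5=11) → (p0=8, p1=0, p2=2, p3=8, p4=3, p5=14)

(p0=8, p1=0, p2=2, p3=8, p4=3, p5=14)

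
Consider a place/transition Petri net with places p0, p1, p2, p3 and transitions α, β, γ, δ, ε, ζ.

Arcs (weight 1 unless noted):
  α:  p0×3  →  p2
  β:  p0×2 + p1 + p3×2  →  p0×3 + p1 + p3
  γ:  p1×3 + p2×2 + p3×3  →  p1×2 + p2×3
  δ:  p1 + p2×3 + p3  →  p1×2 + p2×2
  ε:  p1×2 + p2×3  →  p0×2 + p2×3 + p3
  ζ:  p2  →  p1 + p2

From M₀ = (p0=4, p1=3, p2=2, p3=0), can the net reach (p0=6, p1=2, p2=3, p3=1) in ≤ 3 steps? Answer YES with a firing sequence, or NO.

depth 0: 1 marking
depth 1: 3 markings reached so far
depth 2: 6 markings reached so far
depth 3: 11 markings reached so far
target is not among the 11 markings reachable within 3 steps

NO — not reachable within 3 firings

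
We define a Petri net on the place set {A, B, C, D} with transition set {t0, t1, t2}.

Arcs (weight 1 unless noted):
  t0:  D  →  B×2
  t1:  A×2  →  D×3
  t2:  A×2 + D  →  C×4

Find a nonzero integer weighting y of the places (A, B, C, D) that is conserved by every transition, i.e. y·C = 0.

Incidence matrix C (rows=places, cols=transitions):
       t0   t1   t2
    A   0   -2   -2
    B   2    0    0
    C   0    0    4
    D  -1    3   -1

Candidate y = [3, 1, 2, 2]; check y·C column-wise:
  col t0: 3·0 + 1·2 + 2·0 + 2·-1 = 0
  col t1: 3·-2 + 1·0 + 2·0 + 2·3 = 0
  col t2: 3·-2 + 1·0 + 2·4 + 2·-1 = 0

y = (A:3, B:1, C:2, D:2)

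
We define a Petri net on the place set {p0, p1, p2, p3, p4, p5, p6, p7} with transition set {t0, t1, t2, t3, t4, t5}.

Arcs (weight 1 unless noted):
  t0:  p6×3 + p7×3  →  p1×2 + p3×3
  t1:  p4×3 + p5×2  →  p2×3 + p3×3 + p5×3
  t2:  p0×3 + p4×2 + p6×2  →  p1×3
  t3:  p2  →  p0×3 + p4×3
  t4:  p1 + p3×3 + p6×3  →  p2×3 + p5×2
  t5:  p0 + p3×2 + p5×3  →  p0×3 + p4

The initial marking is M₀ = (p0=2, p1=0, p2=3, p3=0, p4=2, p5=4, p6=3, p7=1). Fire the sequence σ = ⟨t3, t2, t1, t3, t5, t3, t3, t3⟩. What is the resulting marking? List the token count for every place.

step 1: fire t3:  (p0=2, p1=0, p2=3, p3=0, p4=2, p5=4, p6=3, p7=1) → (p0=5, p1=0, p2=2, p3=0, p4=5, p5=4, p6=3, p7=1)
step 2: fire t2:  (p0=5, p1=0, p2=2, p3=0, p4=5, p5=4, p6=3, p7=1) → (p0=2, p1=3, p2=2, p3=0, p4=3, p5=4, p6=1, p7=1)
step 3: fire t1:  (p0=2, p1=3, p2=2, p3=0, p4=3, p5=4, p6=1, p7=1) → (p0=2, p1=3, p2=5, p3=3, p4=0, p5=5, p6=1, p7=1)
step 4: fire t3:  (p0=2, p1=3, p2=5, p3=3, p4=0, p5=5, p6=1, p7=1) → (p0=5, p1=3, p2=4, p3=3, p4=3, p5=5, p6=1, p7=1)
step 5: fire t5:  (p0=5, p1=3, p2=4, p3=3, p4=3, p5=5, p6=1, p7=1) → (p0=7, p1=3, p2=4, p3=1, p4=4, p5=2, p6=1, p7=1)
step 6: fire t3:  (p0=7, p1=3, p2=4, p3=1, p4=4, p5=2, p6=1, p7=1) → (p0=10, p1=3, p2=3, p3=1, p4=7, p5=2, p6=1, p7=1)
step 7: fire t3:  (p0=10, p1=3, p2=3, p3=1, p4=7, p5=2, p6=1, p7=1) → (p0=13, p1=3, p2=2, p3=1, p4=10, p5=2, p6=1, p7=1)
step 8: fire t3:  (p0=13, p1=3, p2=2, p3=1, p4=10, p5=2, p6=1, p7=1) → (p0=16, p1=3, p2=1, p3=1, p4=13, p5=2, p6=1, p7=1)

(p0=16, p1=3, p2=1, p3=1, p4=13, p5=2, p6=1, p7=1)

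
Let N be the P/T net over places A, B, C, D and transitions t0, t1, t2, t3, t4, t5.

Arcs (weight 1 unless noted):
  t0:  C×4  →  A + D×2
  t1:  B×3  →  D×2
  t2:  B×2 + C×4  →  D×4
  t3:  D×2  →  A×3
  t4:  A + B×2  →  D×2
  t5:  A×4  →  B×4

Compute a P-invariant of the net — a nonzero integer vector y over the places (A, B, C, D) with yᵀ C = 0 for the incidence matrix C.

Incidence matrix C (rows=places, cols=transitions):
       t0   t1   t2   t3   t4   t5
    A   1    0    0    3   -1   -4
    B   0   -3   -2    0   -2    4
    C  -4    0   -4    0    0    0
    D   2    2    4   -2    2    0

Candidate y = [2, 2, 2, 3]; check y·C column-wise:
  col t0: 2·1 + 2·0 + 2·-4 + 3·2 = 0
  col t1: 2·0 + 2·-3 + 2·0 + 3·2 = 0
  col t2: 2·0 + 2·-2 + 2·-4 + 3·4 = 0
  col t3: 2·3 + 2·0 + 2·0 + 3·-2 = 0
  col t4: 2·-1 + 2·-2 + 2·0 + 3·2 = 0
  col t5: 2·-4 + 2·4 + 2·0 + 3·0 = 0

y = (A:2, B:2, C:2, D:3)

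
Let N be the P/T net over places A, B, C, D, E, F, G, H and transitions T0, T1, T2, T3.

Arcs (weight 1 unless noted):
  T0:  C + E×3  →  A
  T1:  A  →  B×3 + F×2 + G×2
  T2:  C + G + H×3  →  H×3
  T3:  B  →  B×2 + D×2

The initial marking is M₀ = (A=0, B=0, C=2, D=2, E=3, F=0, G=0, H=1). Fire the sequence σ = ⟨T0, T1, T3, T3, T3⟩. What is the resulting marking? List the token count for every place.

step 1: fire T0:  (A=0, B=0, C=2, D=2, E=3, F=0, G=0, H=1) → (A=1, B=0, C=1, D=2, E=0, F=0, G=0, H=1)
step 2: fire T1:  (A=1, B=0, C=1, D=2, E=0, F=0, G=0, H=1) → (A=0, B=3, C=1, D=2, E=0, F=2, G=2, H=1)
step 3: fire T3:  (A=0, B=3, C=1, D=2, E=0, F=2, G=2, H=1) → (A=0, B=4, C=1, D=4, E=0, F=2, G=2, H=1)
step 4: fire T3:  (A=0, B=4, C=1, D=4, E=0, F=2, G=2, H=1) → (A=0, B=5, C=1, D=6, E=0, F=2, G=2, H=1)
step 5: fire T3:  (A=0, B=5, C=1, D=6, E=0, F=2, G=2, H=1) → (A=0, B=6, C=1, D=8, E=0, F=2, G=2, H=1)

(A=0, B=6, C=1, D=8, E=0, F=2, G=2, H=1)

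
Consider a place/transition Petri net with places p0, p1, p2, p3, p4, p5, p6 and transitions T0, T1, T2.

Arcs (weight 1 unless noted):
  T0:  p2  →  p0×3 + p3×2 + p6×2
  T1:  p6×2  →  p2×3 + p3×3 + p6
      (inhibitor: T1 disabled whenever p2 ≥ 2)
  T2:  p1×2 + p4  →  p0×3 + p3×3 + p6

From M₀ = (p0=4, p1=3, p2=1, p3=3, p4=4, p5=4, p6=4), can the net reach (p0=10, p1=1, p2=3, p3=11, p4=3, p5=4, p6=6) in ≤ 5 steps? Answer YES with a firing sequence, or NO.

YES — reachable via ⟨T0, T1, T2⟩ (3 firings)

step 1: fire T0:  (p0=4, p1=3, p2=1, p3=3, p4=4, p5=4, p6=4) → (p0=7, p1=3, p2=0, p3=5, p4=4, p5=4, p6=6)
step 2: fire T1:  (p0=7, p1=3, p2=0, p3=5, p4=4, p5=4, p6=6) → (p0=7, p1=3, p2=3, p3=8, p4=4, p5=4, p6=5)
step 3: fire T2:  (p0=7, p1=3, p2=3, p3=8, p4=4, p5=4, p6=5) → (p0=10, p1=1, p2=3, p3=11, p4=3, p5=4, p6=6)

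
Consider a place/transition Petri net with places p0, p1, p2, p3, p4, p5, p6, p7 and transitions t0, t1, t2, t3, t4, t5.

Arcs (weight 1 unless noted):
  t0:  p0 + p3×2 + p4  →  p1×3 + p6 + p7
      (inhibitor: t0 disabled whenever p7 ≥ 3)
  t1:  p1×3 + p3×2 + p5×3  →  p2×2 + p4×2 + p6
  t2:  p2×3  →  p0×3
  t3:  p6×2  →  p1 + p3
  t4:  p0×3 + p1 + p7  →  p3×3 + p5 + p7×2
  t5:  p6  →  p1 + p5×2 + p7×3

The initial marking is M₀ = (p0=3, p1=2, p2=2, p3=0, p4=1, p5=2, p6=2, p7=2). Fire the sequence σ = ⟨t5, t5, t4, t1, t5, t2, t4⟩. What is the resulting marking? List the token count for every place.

step 1: fire t5:  (p0=3, p1=2, p2=2, p3=0, p4=1, p5=2, p6=2, p7=2) → (p0=3, p1=3, p2=2, p3=0, p4=1, p5=4, p6=1, p7=5)
step 2: fire t5:  (p0=3, p1=3, p2=2, p3=0, p4=1, p5=4, p6=1, p7=5) → (p0=3, p1=4, p2=2, p3=0, p4=1, p5=6, p6=0, p7=8)
step 3: fire t4:  (p0=3, p1=4, p2=2, p3=0, p4=1, p5=6, p6=0, p7=8) → (p0=0, p1=3, p2=2, p3=3, p4=1, p5=7, p6=0, p7=9)
step 4: fire t1:  (p0=0, p1=3, p2=2, p3=3, p4=1, p5=7, p6=0, p7=9) → (p0=0, p1=0, p2=4, p3=1, p4=3, p5=4, p6=1, p7=9)
step 5: fire t5:  (p0=0, p1=0, p2=4, p3=1, p4=3, p5=4, p6=1, p7=9) → (p0=0, p1=1, p2=4, p3=1, p4=3, p5=6, p6=0, p7=12)
step 6: fire t2:  (p0=0, p1=1, p2=4, p3=1, p4=3, p5=6, p6=0, p7=12) → (p0=3, p1=1, p2=1, p3=1, p4=3, p5=6, p6=0, p7=12)
step 7: fire t4:  (p0=3, p1=1, p2=1, p3=1, p4=3, p5=6, p6=0, p7=12) → (p0=0, p1=0, p2=1, p3=4, p4=3, p5=7, p6=0, p7=13)

(p0=0, p1=0, p2=1, p3=4, p4=3, p5=7, p6=0, p7=13)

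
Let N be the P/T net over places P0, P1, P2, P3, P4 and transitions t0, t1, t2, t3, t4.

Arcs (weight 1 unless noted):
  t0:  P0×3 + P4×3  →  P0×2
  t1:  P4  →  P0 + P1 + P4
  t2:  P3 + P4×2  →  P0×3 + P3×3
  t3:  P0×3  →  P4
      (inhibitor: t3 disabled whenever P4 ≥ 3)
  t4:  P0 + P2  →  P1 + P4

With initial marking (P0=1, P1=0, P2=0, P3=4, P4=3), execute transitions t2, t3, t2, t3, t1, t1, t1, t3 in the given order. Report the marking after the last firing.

(P0=1, P1=3, P2=0, P3=8, P4=2)

step 1: fire t2:  (P0=1, P1=0, P2=0, P3=4, P4=3) → (P0=4, P1=0, P2=0, P3=6, P4=1)
step 2: fire t3:  (P0=4, P1=0, P2=0, P3=6, P4=1) → (P0=1, P1=0, P2=0, P3=6, P4=2)
step 3: fire t2:  (P0=1, P1=0, P2=0, P3=6, P4=2) → (P0=4, P1=0, P2=0, P3=8, P4=0)
step 4: fire t3:  (P0=4, P1=0, P2=0, P3=8, P4=0) → (P0=1, P1=0, P2=0, P3=8, P4=1)
step 5: fire t1:  (P0=1, P1=0, P2=0, P3=8, P4=1) → (P0=2, P1=1, P2=0, P3=8, P4=1)
step 6: fire t1:  (P0=2, P1=1, P2=0, P3=8, P4=1) → (P0=3, P1=2, P2=0, P3=8, P4=1)
step 7: fire t1:  (P0=3, P1=2, P2=0, P3=8, P4=1) → (P0=4, P1=3, P2=0, P3=8, P4=1)
step 8: fire t3:  (P0=4, P1=3, P2=0, P3=8, P4=1) → (P0=1, P1=3, P2=0, P3=8, P4=2)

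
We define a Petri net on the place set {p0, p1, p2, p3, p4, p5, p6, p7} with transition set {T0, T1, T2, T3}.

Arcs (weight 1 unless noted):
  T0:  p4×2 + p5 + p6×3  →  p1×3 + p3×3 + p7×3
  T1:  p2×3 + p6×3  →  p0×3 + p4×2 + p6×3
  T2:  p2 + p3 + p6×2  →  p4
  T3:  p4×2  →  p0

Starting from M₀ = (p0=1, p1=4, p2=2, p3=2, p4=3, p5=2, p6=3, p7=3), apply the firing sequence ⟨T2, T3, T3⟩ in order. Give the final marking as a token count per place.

(p0=3, p1=4, p2=1, p3=1, p4=0, p5=2, p6=1, p7=3)

step 1: fire T2:  (p0=1, p1=4, p2=2, p3=2, p4=3, p5=2, p6=3, p7=3) → (p0=1, p1=4, p2=1, p3=1, p4=4, p5=2, p6=1, p7=3)
step 2: fire T3:  (p0=1, p1=4, p2=1, p3=1, p4=4, p5=2, p6=1, p7=3) → (p0=2, p1=4, p2=1, p3=1, p4=2, p5=2, p6=1, p7=3)
step 3: fire T3:  (p0=2, p1=4, p2=1, p3=1, p4=2, p5=2, p6=1, p7=3) → (p0=3, p1=4, p2=1, p3=1, p4=0, p5=2, p6=1, p7=3)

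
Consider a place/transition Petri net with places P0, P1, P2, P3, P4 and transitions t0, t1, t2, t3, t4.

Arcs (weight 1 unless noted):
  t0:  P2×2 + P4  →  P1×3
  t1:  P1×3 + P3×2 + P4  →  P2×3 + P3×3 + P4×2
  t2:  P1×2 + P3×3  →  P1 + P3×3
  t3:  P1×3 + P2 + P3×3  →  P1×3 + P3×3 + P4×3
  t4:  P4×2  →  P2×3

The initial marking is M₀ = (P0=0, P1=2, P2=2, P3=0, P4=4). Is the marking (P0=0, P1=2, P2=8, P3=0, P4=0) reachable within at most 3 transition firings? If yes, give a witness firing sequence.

YES — reachable via ⟨t4, t4⟩ (2 firings)

step 1: fire t4:  (P0=0, P1=2, P2=2, P3=0, P4=4) → (P0=0, P1=2, P2=5, P3=0, P4=2)
step 2: fire t4:  (P0=0, P1=2, P2=5, P3=0, P4=2) → (P0=0, P1=2, P2=8, P3=0, P4=0)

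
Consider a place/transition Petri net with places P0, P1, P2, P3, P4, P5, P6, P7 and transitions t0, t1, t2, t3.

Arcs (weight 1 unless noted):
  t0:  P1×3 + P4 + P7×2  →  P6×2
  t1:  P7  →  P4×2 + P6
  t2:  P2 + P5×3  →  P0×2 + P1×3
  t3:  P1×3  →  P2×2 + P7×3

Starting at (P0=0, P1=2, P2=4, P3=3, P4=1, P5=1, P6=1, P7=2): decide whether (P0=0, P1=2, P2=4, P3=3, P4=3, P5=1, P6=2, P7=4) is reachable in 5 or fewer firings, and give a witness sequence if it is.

NO — not reachable within 5 firings

depth 0: 1 marking
depth 1: 2 markings reached so far
depth 2: 3 markings reached so far
depth 3: 3 markings reached so far
(frontier empty at depth 3; search complete)
target is not among the 3 markings reachable within 5 steps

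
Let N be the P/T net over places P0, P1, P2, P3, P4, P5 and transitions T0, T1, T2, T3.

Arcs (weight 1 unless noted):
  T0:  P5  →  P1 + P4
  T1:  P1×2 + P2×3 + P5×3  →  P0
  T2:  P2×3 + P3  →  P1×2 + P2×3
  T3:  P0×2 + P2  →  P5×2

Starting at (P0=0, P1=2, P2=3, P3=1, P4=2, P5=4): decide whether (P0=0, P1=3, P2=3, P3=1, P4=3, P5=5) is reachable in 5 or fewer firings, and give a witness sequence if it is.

NO — not reachable within 5 firings

depth 0: 1 marking
depth 1: 4 markings reached so far
depth 2: 8 markings reached so far
depth 3: 11 markings reached so far
depth 4: 13 markings reached so far
depth 5: 14 markings reached so far
target is not among the 14 markings reachable within 5 steps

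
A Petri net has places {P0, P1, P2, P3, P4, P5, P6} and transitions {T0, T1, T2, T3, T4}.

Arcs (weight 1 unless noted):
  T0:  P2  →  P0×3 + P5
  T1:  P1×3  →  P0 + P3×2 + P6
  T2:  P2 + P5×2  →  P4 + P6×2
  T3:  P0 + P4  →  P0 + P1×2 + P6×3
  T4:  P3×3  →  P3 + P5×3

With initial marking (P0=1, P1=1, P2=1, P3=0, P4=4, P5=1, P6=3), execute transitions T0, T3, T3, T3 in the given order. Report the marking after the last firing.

step 1: fire T0:  (P0=1, P1=1, P2=1, P3=0, P4=4, P5=1, P6=3) → (P0=4, P1=1, P2=0, P3=0, P4=4, P5=2, P6=3)
step 2: fire T3:  (P0=4, P1=1, P2=0, P3=0, P4=4, P5=2, P6=3) → (P0=4, P1=3, P2=0, P3=0, P4=3, P5=2, P6=6)
step 3: fire T3:  (P0=4, P1=3, P2=0, P3=0, P4=3, P5=2, P6=6) → (P0=4, P1=5, P2=0, P3=0, P4=2, P5=2, P6=9)
step 4: fire T3:  (P0=4, P1=5, P2=0, P3=0, P4=2, P5=2, P6=9) → (P0=4, P1=7, P2=0, P3=0, P4=1, P5=2, P6=12)

(P0=4, P1=7, P2=0, P3=0, P4=1, P5=2, P6=12)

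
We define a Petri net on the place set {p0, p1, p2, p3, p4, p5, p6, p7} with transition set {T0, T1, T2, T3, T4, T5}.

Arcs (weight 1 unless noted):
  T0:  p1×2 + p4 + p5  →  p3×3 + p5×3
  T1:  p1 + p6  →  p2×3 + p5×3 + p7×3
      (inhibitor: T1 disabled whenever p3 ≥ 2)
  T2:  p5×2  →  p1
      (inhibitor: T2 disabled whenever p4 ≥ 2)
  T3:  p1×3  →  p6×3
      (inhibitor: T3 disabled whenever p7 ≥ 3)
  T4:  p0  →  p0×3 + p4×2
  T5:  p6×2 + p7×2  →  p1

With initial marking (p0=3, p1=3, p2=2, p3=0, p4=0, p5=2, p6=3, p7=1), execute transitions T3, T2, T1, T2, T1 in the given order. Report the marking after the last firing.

step 1: fire T3:  (p0=3, p1=3, p2=2, p3=0, p4=0, p5=2, p6=3, p7=1) → (p0=3, p1=0, p2=2, p3=0, p4=0, p5=2, p6=6, p7=1)
step 2: fire T2:  (p0=3, p1=0, p2=2, p3=0, p4=0, p5=2, p6=6, p7=1) → (p0=3, p1=1, p2=2, p3=0, p4=0, p5=0, p6=6, p7=1)
step 3: fire T1:  (p0=3, p1=1, p2=2, p3=0, p4=0, p5=0, p6=6, p7=1) → (p0=3, p1=0, p2=5, p3=0, p4=0, p5=3, p6=5, p7=4)
step 4: fire T2:  (p0=3, p1=0, p2=5, p3=0, p4=0, p5=3, p6=5, p7=4) → (p0=3, p1=1, p2=5, p3=0, p4=0, p5=1, p6=5, p7=4)
step 5: fire T1:  (p0=3, p1=1, p2=5, p3=0, p4=0, p5=1, p6=5, p7=4) → (p0=3, p1=0, p2=8, p3=0, p4=0, p5=4, p6=4, p7=7)

(p0=3, p1=0, p2=8, p3=0, p4=0, p5=4, p6=4, p7=7)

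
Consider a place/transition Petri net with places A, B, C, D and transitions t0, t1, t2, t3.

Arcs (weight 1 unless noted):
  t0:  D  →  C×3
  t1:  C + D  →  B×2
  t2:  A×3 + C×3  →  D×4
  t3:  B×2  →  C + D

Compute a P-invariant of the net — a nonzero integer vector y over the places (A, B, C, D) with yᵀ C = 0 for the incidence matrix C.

Incidence matrix C (rows=places, cols=transitions):
       t0   t1   t2   t3
    A   0    0   -3    0
    B   0    2    0   -2
    C   3   -1   -3    1
    D  -1   -1    4    1

Candidate y = [3, 2, 1, 3]; check y·C column-wise:
  col t0: 3·0 + 2·0 + 1·3 + 3·-1 = 0
  col t1: 3·0 + 2·2 + 1·-1 + 3·-1 = 0
  col t2: 3·-3 + 2·0 + 1·-3 + 3·4 = 0
  col t3: 3·0 + 2·-2 + 1·1 + 3·1 = 0

y = (A:3, B:2, C:1, D:3)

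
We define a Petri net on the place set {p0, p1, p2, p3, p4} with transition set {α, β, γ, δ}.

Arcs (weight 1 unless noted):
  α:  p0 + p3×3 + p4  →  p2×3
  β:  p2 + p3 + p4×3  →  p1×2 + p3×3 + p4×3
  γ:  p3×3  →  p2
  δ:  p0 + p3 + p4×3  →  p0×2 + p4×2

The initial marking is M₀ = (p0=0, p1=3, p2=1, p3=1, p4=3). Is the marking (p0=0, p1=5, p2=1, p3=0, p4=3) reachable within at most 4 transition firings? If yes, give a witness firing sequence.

step 1: fire β:  (p0=0, p1=3, p2=1, p3=1, p4=3) → (p0=0, p1=5, p2=0, p3=3, p4=3)
step 2: fire γ:  (p0=0, p1=5, p2=0, p3=3, p4=3) → (p0=0, p1=5, p2=1, p3=0, p4=3)

YES — reachable via ⟨β, γ⟩ (2 firings)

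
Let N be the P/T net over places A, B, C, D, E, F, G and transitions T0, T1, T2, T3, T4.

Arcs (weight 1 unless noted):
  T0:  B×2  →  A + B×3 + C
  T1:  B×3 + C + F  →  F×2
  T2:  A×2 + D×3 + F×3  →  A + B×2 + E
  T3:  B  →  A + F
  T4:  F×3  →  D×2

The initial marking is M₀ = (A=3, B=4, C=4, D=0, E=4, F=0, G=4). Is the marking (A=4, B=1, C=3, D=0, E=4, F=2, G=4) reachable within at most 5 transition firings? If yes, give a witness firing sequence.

NO — not reachable within 5 firings

depth 0: 1 marking
depth 1: 3 markings reached so far
depth 2: 7 markings reached so far
depth 3: 12 markings reached so far
depth 4: 20 markings reached so far
depth 5: 30 markings reached so far
target is not among the 30 markings reachable within 5 steps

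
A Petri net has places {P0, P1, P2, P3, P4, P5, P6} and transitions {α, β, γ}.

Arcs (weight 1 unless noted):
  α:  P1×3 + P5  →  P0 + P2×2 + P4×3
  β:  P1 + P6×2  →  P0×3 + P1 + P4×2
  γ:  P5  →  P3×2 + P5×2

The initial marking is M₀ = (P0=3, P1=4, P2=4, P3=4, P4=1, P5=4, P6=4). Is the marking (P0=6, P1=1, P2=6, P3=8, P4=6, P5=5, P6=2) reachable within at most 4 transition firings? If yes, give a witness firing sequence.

depth 0: 1 marking
depth 1: 4 markings reached so far
depth 2: 9 markings reached so far
depth 3: 15 markings reached so far
depth 4: 21 markings reached so far
target is not among the 21 markings reachable within 4 steps

NO — not reachable within 4 firings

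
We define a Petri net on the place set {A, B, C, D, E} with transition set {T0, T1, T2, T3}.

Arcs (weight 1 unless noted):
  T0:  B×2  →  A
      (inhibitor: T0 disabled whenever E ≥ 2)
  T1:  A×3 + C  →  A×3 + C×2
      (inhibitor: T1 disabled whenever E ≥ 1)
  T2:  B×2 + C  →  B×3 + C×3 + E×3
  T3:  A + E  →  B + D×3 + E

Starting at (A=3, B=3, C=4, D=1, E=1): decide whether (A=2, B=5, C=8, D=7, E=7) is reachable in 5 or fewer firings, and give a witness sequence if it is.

YES — reachable via ⟨T0, T3, T2, T2, T3⟩ (5 firings)

step 1: fire T0:  (A=3, B=3, C=4, D=1, E=1) → (A=4, B=1, C=4, D=1, E=1)
step 2: fire T3:  (A=4, B=1, C=4, D=1, E=1) → (A=3, B=2, C=4, D=4, E=1)
step 3: fire T2:  (A=3, B=2, C=4, D=4, E=1) → (A=3, B=3, C=6, D=4, E=4)
step 4: fire T2:  (A=3, B=3, C=6, D=4, E=4) → (A=3, B=4, C=8, D=4, E=7)
step 5: fire T3:  (A=3, B=4, C=8, D=4, E=7) → (A=2, B=5, C=8, D=7, E=7)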